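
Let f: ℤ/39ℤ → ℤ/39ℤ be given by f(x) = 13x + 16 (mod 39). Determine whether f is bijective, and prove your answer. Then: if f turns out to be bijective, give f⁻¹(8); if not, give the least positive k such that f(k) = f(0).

3

We have gcd(13, 39) = 13 > 1. Taking x_1 = 0 and x_2 = 3: f(0) = 16 and f(3) = 13·3 + 16 = 55 ≡ 16 (mod 39).
So f(0) = f(3) while 0 ≠ 3, thus f is not injective, hence not bijective.
Since f is not bijective, we find the least positive k with f(k) = f(0): this means 13k ≡ 0 (mod 39), i.e. 39 ∣ 13k. Since gcd(13, 39) = 13, dividing through by 13 this holds exactly when 3 ∣ k.
The smallest positive such k is 3.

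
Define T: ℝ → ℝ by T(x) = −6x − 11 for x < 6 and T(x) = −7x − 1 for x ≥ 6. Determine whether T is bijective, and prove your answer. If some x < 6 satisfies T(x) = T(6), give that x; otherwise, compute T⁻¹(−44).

Both pieces are strictly decreasing (slopes −6 and −7), so each is injective on its own interval.
The left piece maps (−∞, 6) onto (−47, ∞); the right piece maps [6, ∞) onto (−∞, −43].
These images overlap. In particular T(6) = −43 (right piece), and solving −6x − 11 = −43 on the left piece gives x = 16/3 < 6.
So T(16/3) = T(6) with 16/3 ≠ 6, and T is not injective, hence not bijective. This x = 16/3 is the requested value below 6.

16/3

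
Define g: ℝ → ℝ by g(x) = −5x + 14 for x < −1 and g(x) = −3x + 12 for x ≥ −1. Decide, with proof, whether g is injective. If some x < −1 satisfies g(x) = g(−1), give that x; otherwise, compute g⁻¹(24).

-2

Both pieces are strictly decreasing (slopes −5 and −3), so each is injective on its own interval.
The left piece maps (−∞, −1) onto (19, ∞); the right piece maps [−1, ∞) onto (−∞, 15].
These images are disjoint, so no value is attained by both pieces. So g is injective.
Because the two images are disjoint, no x < −1 has g(x) = g(−1), so we compute g⁻¹(24): 24 lies in (19, ∞), so solve −5x + 14 = 24: x = (24 − 14)/(−5) = −2.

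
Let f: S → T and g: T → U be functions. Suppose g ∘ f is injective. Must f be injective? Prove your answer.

injective

Suppose f(x_1) = f(x_2). Applying g: (g ∘ f)(x_1) = (g ∘ f)(x_2). Since g ∘ f is injective, x_1 = x_2. Therefore f is injective.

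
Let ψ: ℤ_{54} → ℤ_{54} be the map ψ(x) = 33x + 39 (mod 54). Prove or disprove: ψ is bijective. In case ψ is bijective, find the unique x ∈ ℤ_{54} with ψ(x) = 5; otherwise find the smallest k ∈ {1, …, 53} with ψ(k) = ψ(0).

18

Recall: ψ is injective if ψ(s) = ψ(t) implies s = t.
We have gcd(33, 54) = 3 > 1. Taking s = 0 and t = 18: ψ(0) = 39 and ψ(18) = 33·18 + 39 = 633 ≡ 39 (mod 54).
So ψ(0) = ψ(18) while 0 ≠ 18, thus ψ is not injective, hence not bijective.
Since ψ is not bijective, we find the least positive k with ψ(k) = ψ(0): this means 33k ≡ 0 (mod 54), i.e. 54 ∣ 33k. Since gcd(33, 54) = 3, dividing through by 3 this holds exactly when 18 ∣ 11k, and as gcd(11, 18) = 1, exactly when 18 ∣ k.
The smallest positive such k is 18.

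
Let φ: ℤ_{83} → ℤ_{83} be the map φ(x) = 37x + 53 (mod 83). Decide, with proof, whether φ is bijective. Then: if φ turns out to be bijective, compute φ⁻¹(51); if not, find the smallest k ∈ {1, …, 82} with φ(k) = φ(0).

65

Suppose φ(a) = φ(b) in ℤ_{83}. Then 37a + 53 ≡ 37b + 53 (mod 83), thus 37(a − b) ≡ 0 (mod 83).
Since gcd(37, 83) = 1, 37 is invertible modulo 83, thus a − b ≡ 0 (mod 83), i.e. a = b.
We now compute 37⁻¹ mod 83 explicitly. Euclid's algorithm: 83 = 2·37 + 9, 37 = 4·9 + 1; back-substituting gives 1 = 9·37 − 4·83, so 37⁻¹ ≡ 9 (mod 83).
Then y ↦ 9(y − 53) is a two-sided inverse to φ, so every y ∈ ℤ_{83} has a preimage.
So φ is bijective.
Since φ is bijective, we compute φ⁻¹(51): solve 37x + 53 ≡ 51 (mod 83), i.e. 37x ≡ 81 (mod 83).
Multiplying by 37⁻¹ = 9 gives x ≡ 9·81 = 729 = 8·83 + 65 ≡ 65 (mod 83).
Check: φ(65) = 37·65 + 53 = 2458 = 29·83 + 51 ≡ 51 (mod 83).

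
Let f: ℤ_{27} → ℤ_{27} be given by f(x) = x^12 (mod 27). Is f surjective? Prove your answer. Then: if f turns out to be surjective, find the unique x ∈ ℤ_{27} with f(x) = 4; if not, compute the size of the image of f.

4

f(0) = 0^12 = 0.
f(3): Repeated squaring mod 27: 3^1 ≡ 3, 3^2 ≡ 3² = 9, 3^4 ≡ 9² = 81 ≡ 0, 3^8 ≡ 0² = 0. Since 12 = 8 + 4, 3^12 ≡ 0·0: 0·0 = 0. So 3^12 ≡ 0 (mod 27).
So f(0) = f(3) = 0 while 0 ≠ 3, so f is not injective.
A non-injective map from the 27-element set ℤ_{27} to itself takes at most 26 distinct values, so it cannot be surjective. Thus f is not surjective.
Since f is not surjective, we determine |image(f)|. Computing x^12 mod 27 for each x (by repeated squaring, reducing mod 27 at every step), the values f(0), f(1), …, f(26) are: 0, 1, 19, 0, 10, 10, 0, 19, 1, 0, 1, 19, 0, 10, 10, 0, 19, 1, 0, 1, 19, 0, 10, 10, 0, 19, 1.
The distinct values are {0, 1, 10, 19}; there are 4 of them.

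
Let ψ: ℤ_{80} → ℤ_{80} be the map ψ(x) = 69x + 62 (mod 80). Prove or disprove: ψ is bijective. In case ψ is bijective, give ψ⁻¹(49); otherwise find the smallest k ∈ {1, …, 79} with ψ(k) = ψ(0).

Recall that injectivity means: for all s, t in the domain, ψ(s) = ψ(t) implies s = t.
Suppose ψ(s) = ψ(t) in ℤ_{80}. Then 69s + 62 ≡ 69t + 62 (mod 80), therefore 69(s − t) ≡ 0 (mod 80).
Since gcd(69, 80) = 1, 69 is invertible modulo 80, so s − t ≡ 0 (mod 80), i.e. s = t.
We now compute 69⁻¹ mod 80 explicitly. Euclid's algorithm: 80 = 1·69 + 11, 69 = 6·11 + 3, 11 = 3·3 + 2, 3 = 1·2 + 1; back-substituting gives 1 = 29·69 − 25·80, so 69⁻¹ ≡ 29 (mod 80).
For any y ∈ ℤ_{80}, x = 29(y − 62) mod 80 satisfies ψ(x) = 69·29(y − 62) + 62 ≡ y (since 69·29 ≡ 1 mod 80). So every y has a preimage.
So ψ is bijective.
Since ψ is bijective, we compute ψ⁻¹(49): solve 69x + 62 ≡ 49 (mod 80), i.e. 69x ≡ 67 (mod 80).
Multiplying by 69⁻¹ = 29 gives x ≡ 29·67 = 1943 = 24·80 + 23 ≡ 23 (mod 80).
Check: ψ(23) = 69·23 + 62 = 1649 = 20·80 + 49 ≡ 49 (mod 80).

23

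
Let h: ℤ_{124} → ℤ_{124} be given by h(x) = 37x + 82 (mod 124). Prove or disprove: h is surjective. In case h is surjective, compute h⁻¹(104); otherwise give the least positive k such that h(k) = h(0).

Since gcd(37, 124) = 1, 37 is invertible modulo 124. Euclid's algorithm: 124 = 3·37 + 13, 37 = 2·13 + 11, 13 = 1·11 + 2, 11 = 5·2 + 1; back-substituting gives 1 = 57·37 − 17·124, so 37⁻¹ ≡ 57 (mod 124).
Then y ↦ 57(y − 82) is a two-sided inverse to h, so every y ∈ ℤ_{124} has a preimage.
Therefore h is surjective.
Since h is surjective, we compute h⁻¹(104): solve 37x + 82 ≡ 104 (mod 124), i.e. 37x ≡ 22 (mod 124).
Multiplying by 37⁻¹ = 57 gives x ≡ 57·22 = 1254 = 10·124 + 14 ≡ 14 (mod 124).
Check: h(14) = 37·14 + 82 = 600 = 4·124 + 104 ≡ 104 (mod 124).

14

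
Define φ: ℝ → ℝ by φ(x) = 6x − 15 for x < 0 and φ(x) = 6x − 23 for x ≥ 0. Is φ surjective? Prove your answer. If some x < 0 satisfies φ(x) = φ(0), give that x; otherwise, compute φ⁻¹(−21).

Both pieces are strictly increasing (slopes 6 and 6), so each is injective on its own interval.
The left piece maps (−∞, 0) onto (−∞, −15); the right piece maps [0, ∞) onto [−23, ∞).
The union (−∞, −15) ∪ [−23, ∞) covers ℝ, so φ is surjective.
For the follow-up: the images overlap, so an x < 0 with φ(x) = φ(0) exists. φ(0) = −23; solving 6x − 15 = −23 for x < 0 gives x = (−23 + 15)/6 = −4/3.

-4/3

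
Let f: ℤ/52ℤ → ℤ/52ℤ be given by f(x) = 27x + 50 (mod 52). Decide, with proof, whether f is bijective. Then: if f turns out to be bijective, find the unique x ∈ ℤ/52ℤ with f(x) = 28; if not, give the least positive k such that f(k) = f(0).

If f(u) = f(v), then 27u ≡ 27v (mod 52). Because gcd(27, 52) = 1, we may cancel 27 to get u ≡ v (mod 52).
We now compute 27⁻¹ mod 52 explicitly. Euclid's algorithm: 52 = 1·27 + 25, 27 = 1·25 + 2, 25 = 12·2 + 1; back-substituting gives 1 = 27·27 − 14·52, so 27⁻¹ ≡ 27 (mod 52).
For any y ∈ ℤ/52ℤ, x = 27(y − 50) mod 52 satisfies f(x) = 27·27(y − 50) + 50 ≡ y (since 27·27 ≡ 1 mod 52). So every y has a preimage.
Hence f is bijective.
Since f is bijective, we compute f⁻¹(28): solve 27x + 50 ≡ 28 (mod 52), i.e. 27x ≡ 30 (mod 52).
Multiplying by 27⁻¹ = 27 gives x ≡ 27·30 = 810 = 15·52 + 30 ≡ 30 (mod 52).
Check: f(30) = 27·30 + 50 = 860 = 16·52 + 28 ≡ 28 (mod 52).

30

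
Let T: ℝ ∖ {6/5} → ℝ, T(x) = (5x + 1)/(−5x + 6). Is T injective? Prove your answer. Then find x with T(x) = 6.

Suppose T(s) = T(t). Cross-multiplying: (5s + 1)(−5t + 6) = (5t + 1)(−5s + 6).
Expanding both sides and cancelling the symmetric terms leaves 35·(s − t) = 0. Since 35 ≠ 0, s = t. So T is injective.
Solving T(x) = 6: cross-multiplying gives 5x + 1 = 6(−5x + 6), which rearranges to 35x = 35, so x = 1.

1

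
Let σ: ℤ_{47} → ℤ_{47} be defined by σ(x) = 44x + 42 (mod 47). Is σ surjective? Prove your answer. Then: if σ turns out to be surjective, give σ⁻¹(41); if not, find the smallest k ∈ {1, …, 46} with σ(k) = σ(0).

Recall: σ is surjective if every y in the codomain equals σ(x) for some x in the domain.
Since gcd(44, 47) = 1, 44 is invertible modulo 47. Euclid's algorithm: 47 = 1·44 + 3, 44 = 14·3 + 2, 3 = 1·2 + 1; back-substituting gives 1 = 31·44 − 29·47, so 44⁻¹ ≡ 31 (mod 47).
Then y ↦ 31(y − 42) is a two-sided inverse to σ, so every y ∈ ℤ_{47} has a preimage.
Thus σ is surjective.
Since σ is surjective, we compute σ⁻¹(41): solve 44x + 42 ≡ 41 (mod 47), i.e. 44x ≡ 46 (mod 47).
Multiplying by 44⁻¹ = 31 gives x ≡ 31·46 = 1426 = 30·47 + 16 ≡ 16 (mod 47).
Check: σ(16) = 44·16 + 42 = 746 = 15·47 + 41 ≡ 41 (mod 47).

16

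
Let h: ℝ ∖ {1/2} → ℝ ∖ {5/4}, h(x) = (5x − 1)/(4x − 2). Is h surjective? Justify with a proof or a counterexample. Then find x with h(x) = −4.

3/7

For any y ≠ 5/4, solving y(4x − 2) = 5x − 1 for x gives a well-defined x ≠ 1/2. So h is surjective.
Solving h(x) = −4: cross-multiplying gives 5x − 1 = −4(4x − 2), which rearranges to 21x = 9, so x = 3/7.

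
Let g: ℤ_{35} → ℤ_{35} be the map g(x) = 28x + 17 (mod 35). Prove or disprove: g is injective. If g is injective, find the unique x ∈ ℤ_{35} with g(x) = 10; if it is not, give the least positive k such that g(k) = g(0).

5

Recall that g is injective when g(a) = g(b) forces a = b.
We have gcd(28, 35) = 7 > 1. Taking a = 0 and b = 5: g(0) = 17 and g(5) = 28·5 + 17 = 157 ≡ 17 (mod 35).
So g(0) = g(5) while 0 ≠ 5, therefore g is not injective.
Since g is not injective, we find the least positive k with g(k) = g(0): this means 28k ≡ 0 (mod 35), i.e. 35 ∣ 28k. Since gcd(28, 35) = 7, dividing through by 7 this holds exactly when 5 ∣ 4k, and as gcd(4, 5) = 1, exactly when 5 ∣ k.
The smallest positive such k is 5.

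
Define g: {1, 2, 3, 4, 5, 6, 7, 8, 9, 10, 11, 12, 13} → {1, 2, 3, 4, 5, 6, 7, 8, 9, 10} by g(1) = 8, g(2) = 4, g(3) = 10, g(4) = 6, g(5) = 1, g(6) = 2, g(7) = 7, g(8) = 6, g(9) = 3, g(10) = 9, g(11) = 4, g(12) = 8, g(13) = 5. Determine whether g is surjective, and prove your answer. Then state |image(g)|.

Every element of the codomain has a preimage: 1 = g(5), 2 = g(6), 3 = g(9), 4 = g(2), 5 = g(13), 6 = g(4), 7 = g(7), 8 = g(1), 9 = g(10), 10 = g(3).
Thus g is surjective.
The image of g is {1, 2, 3, 4, 5, 6, 7, 8, 9, 10}, which has 10 elements.

10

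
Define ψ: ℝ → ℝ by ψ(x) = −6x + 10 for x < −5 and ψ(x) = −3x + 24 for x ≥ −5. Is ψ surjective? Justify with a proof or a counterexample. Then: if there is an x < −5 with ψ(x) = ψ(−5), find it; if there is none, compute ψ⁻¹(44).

Both pieces are strictly decreasing (slopes −6 and −3), so each is injective on its own interval.
The left piece maps (−∞, −5) onto (40, ∞); the right piece maps [−5, ∞) onto (−∞, 39].
The union (40, ∞) ∪ (−∞, 39] omits the interval between 40 and 39; in particular 40 has no preimage. So ψ is not surjective.
Because the two images are disjoint, no x < −5 has ψ(x) = ψ(−5), so we compute ψ⁻¹(44): 44 lies in (40, ∞), so solve −6x + 10 = 44: x = (44 − 10)/(−6) = −17/3.

-17/3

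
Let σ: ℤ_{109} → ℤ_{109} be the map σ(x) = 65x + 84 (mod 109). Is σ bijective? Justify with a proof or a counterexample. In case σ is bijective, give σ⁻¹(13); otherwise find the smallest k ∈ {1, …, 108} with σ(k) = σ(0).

Recall: σ is injective when σ(u) = σ(v) forces u = v.
If σ(u) = σ(v), then 65u ≡ 65v (mod 109). Because gcd(65, 109) = 1, we may cancel 65 to get u ≡ v (mod 109).
We now compute 65⁻¹ mod 109 explicitly. Euclid's algorithm: 109 = 1·65 + 44, 65 = 1·44 + 21, 44 = 2·21 + 2, 21 = 10·2 + 1; back-substituting gives 1 = 52·65 − 31·109, so 65⁻¹ ≡ 52 (mod 109).
Then y ↦ 52(y − 84) is a two-sided inverse to σ, so every y ∈ ℤ_{109} has a preimage.
Therefore σ is bijective.
Since σ is bijective, we compute σ⁻¹(13): solve 65x + 84 ≡ 13 (mod 109), i.e. 65x ≡ 38 (mod 109).
Multiplying by 65⁻¹ = 52 gives x ≡ 52·38 = 1976 = 18·109 + 14 ≡ 14 (mod 109).
Check: σ(14) = 65·14 + 84 = 994 = 9·109 + 13 ≡ 13 (mod 109).

14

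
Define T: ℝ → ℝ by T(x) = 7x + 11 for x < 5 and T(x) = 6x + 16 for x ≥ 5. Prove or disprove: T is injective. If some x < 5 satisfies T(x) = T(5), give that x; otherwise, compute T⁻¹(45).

34/7

Both pieces are strictly increasing (slopes 7 and 6), so each is injective on its own interval.
The left piece maps (−∞, 5) onto (−∞, 46); the right piece maps [5, ∞) onto [46, ∞).
These images are disjoint, so no value is attained by both pieces. Therefore T is injective.
Because the two images are disjoint, no x < 5 has T(x) = T(5), so we compute T⁻¹(45): 45 lies in (−∞, 46), so solve 7x + 11 = 45: x = (45 − 11)/7 = 34/7.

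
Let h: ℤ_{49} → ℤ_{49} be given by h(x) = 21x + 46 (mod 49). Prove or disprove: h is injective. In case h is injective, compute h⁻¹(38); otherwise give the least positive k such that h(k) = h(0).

We have gcd(21, 49) = 7 > 1. Taking x_1 = 0 and x_2 = 7: h(0) = 46 and h(7) = 21·7 + 46 = 193 ≡ 46 (mod 49).
So h(0) = h(7) while 0 ≠ 7, therefore h is not injective.
Since h is not injective, we find the least positive k with h(k) = h(0): this means 21k ≡ 0 (mod 49), i.e. 49 ∣ 21k. Since gcd(21, 49) = 7, dividing through by 7 this holds exactly when 7 ∣ 3k, and as gcd(3, 7) = 1, exactly when 7 ∣ k.
The smallest positive such k is 7.

7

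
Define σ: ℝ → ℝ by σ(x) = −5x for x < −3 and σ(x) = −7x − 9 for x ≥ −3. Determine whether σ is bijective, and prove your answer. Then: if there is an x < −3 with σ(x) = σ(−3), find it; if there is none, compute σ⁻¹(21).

-21/5

Both pieces are strictly decreasing (slopes −5 and −7), so each is injective on its own interval.
The left piece maps (−∞, −3) onto (15, ∞); the right piece maps [−3, ∞) onto (−∞, 12].
The images leave a gap (15 has no preimage), so σ is not surjective, hence not bijective.
Because the two images are disjoint, no x < −3 has σ(x) = σ(−3), so we compute σ⁻¹(21): 21 lies in (15, ∞), so solve −5x = 21: x = (21 − 0)/(−5) = −21/5.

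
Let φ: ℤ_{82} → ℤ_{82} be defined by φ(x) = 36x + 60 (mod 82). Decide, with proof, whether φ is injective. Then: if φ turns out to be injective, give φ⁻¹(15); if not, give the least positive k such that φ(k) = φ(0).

We have gcd(36, 82) = 2 > 1. Taking a = 0 and b = 41: φ(0) = 60 and φ(41) = 36·41 + 60 = 1536 ≡ 60 (mod 82).
So φ(0) = φ(41) while 0 ≠ 41, hence φ is not injective.
Since φ is not injective, we find the least positive k with φ(k) = φ(0): this means 36k ≡ 0 (mod 82), i.e. 82 ∣ 36k. Since gcd(36, 82) = 2, dividing through by 2 this holds exactly when 41 ∣ 18k, and as gcd(18, 41) = 1, exactly when 41 ∣ k.
The smallest positive such k is 41.

41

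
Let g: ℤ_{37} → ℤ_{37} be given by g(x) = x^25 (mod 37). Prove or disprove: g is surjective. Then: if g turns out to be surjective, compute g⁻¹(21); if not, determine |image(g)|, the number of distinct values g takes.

28

Since 37 is prime, the nonzero elements of ℤ_{37} form a cyclic group of order 36.
As gcd(25, 36) = 1, raising to the 25th power is a bijection on this group: if s^25 ≡ t^25 then (st^{−1})^25 = 1, and the only element of order dividing gcd(25, 36) = 1 is 1, so s = t.
With g(0) = 0 this makes g injective on all of ℤ_{37}, hence bijective (finite equal-size domain and codomain). In particular g is surjective.
Since g is surjective, we find the preimage of 21. The inverse of x ↦ x^25 on (ℤ_{37})^× is x ↦ x^13, because 25·13 = 325 = 9·36 + 1 ≡ 1 (mod 36) and x^{36} = 1 for x ≠ 0 (Fermat). So g⁻¹(21) = 21^13 mod 37.
Repeated squaring mod 37: 21^1 ≡ 21, 21^2 ≡ 21² = 441 ≡ 34, 21^4 ≡ 34² = 1156 ≡ 9, 21^8 ≡ 9² = 81 ≡ 7. Since 13 = 8 + 4 + 1, 21^13 ≡ 7·9·21: 7·9 = 63 ≡ 26, then 26·21 = 546 ≡ 28. So 21^13 ≡ 28 (mod 37).
Hence g⁻¹(21) = 28.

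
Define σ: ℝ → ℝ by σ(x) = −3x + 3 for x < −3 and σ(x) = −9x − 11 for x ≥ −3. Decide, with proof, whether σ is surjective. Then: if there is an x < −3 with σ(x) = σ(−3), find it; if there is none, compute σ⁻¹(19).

-13/3

Both pieces are strictly decreasing (slopes −3 and −9), so each is injective on its own interval.
The left piece maps (−∞, −3) onto (12, ∞); the right piece maps [−3, ∞) onto (−∞, 16].
The union (12, ∞) ∪ (−∞, 16] covers ℝ, so σ is surjective.
For the follow-up: the images overlap, so an x < −3 with σ(x) = σ(−3) exists. σ(−3) = 16; solving −3x + 3 = 16 for x < −3 gives x = (16 − 3)/(−3) = −13/3.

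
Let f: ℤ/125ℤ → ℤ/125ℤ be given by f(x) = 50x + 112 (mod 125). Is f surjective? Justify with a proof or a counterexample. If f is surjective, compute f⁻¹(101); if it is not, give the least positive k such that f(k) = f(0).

Recall: surjectivity means every element of the codomain has a preimage under f.
Since gcd(50, 125) = 25, we have 50x ≡ 0 (mod 25) for all x, so f(x) ≡ 12 (mod 25).
But 0 ≢ 12 (mod 25), so 0 ∈ ℤ/125ℤ has no preimage. Hence f is not surjective.
Since f is not surjective, we find the least positive k with f(k) = f(0): this means 50k ≡ 0 (mod 125), i.e. 125 ∣ 50k. Since gcd(50, 125) = 25, dividing through by 25 this holds exactly when 5 ∣ 2k, and as gcd(2, 5) = 1, exactly when 5 ∣ k.
The smallest positive such k is 5.

5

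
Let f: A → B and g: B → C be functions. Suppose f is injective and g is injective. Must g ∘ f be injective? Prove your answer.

Suppose (g ∘ f)(x_1) = (g ∘ f)(x_2), i.e. g(f(x_1)) = g(f(x_2)).
Since g is injective, f(x_1) = f(x_2). Since f is injective, x_1 = x_2. Therefore g ∘ f is injective.

injective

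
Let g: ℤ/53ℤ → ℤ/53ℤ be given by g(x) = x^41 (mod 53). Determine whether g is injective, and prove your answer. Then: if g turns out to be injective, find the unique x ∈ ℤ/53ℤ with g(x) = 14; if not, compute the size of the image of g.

Since 53 is prime, the nonzero elements of ℤ/53ℤ form a cyclic group of order 52.
As gcd(41, 52) = 1, raising to the 41st power is a bijection on this group: if x_1^41 ≡ x_2^41 then (x_1x_2^{−1})^41 = 1, and the only element of order dividing gcd(41, 52) = 1 is 1, so x_1 = x_2.
With g(0) = 0 this makes g injective on all of ℤ/53ℤ, hence bijective (finite equal-size domain and codomain). In particular g is injective.
Since g is injective, we find the preimage of 14. The inverse of x ↦ x^41 on (ℤ/53ℤ)^× is x ↦ x^33, because 41·33 = 1353 = 26·52 + 1 ≡ 1 (mod 52) and x^{52} = 1 for x ≠ 0 (Fermat). So g⁻¹(14) = 14^33 mod 53.
Repeated squaring mod 53: 14^1 ≡ 14, 14^2 ≡ 14² = 196 ≡ 37, 14^4 ≡ 37² = 1369 ≡ 44, 14^8 ≡ 44² = 1936 ≡ 28, 14^16 ≡ 28² = 784 ≡ 42, 14^32 ≡ 42² = 1764 ≡ 15. Since 33 = 32 + 1, 14^33 ≡ 15·14: 15·14 = 210 ≡ 51. So 14^33 ≡ 51 (mod 53).
Hence g⁻¹(14) = 51.

51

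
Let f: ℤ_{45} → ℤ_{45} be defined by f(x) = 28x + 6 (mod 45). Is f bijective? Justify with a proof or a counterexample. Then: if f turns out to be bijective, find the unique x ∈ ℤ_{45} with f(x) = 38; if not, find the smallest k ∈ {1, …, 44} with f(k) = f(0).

14

If f(a) = f(b), then 28a ≡ 28b (mod 45). Because gcd(28, 45) = 1, we may cancel 28 to get a ≡ b (mod 45).
We now compute 28⁻¹ mod 45 explicitly. Euclid's algorithm: 45 = 1·28 + 17, 28 = 1·17 + 11, 17 = 1·11 + 6, 11 = 1·6 + 5, 6 = 1·5 + 1; back-substituting gives 1 = 37·28 − 23·45, so 28⁻¹ ≡ 37 (mod 45).
Then y ↦ 37(y − 6) is a two-sided inverse to f, so every y ∈ ℤ_{45} has a preimage.
Thus f is bijective.
Since f is bijective, we find f⁻¹(38): we need 28x ≡ 38 − 6 ≡ 32 (mod 45). Using 28⁻¹ = 37: x ≡ 37·32 = 1184 = 26·45 + 14, so x = 14.
Check: f(14) = 28·14 + 6 = 398 = 8·45 + 38 ≡ 38 (mod 45).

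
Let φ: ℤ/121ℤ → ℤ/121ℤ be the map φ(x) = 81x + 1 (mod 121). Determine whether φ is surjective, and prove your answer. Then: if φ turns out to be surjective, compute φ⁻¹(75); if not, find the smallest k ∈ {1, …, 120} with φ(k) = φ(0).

101

Recall: surjectivity means every element of the codomain has a preimage under φ.
Since gcd(81, 121) = 1, 81 is invertible modulo 121. Euclid's algorithm: 121 = 1·81 + 40, 81 = 2·40 + 1; back-substituting gives 1 = 3·81 − 2·121, so 81⁻¹ ≡ 3 (mod 121).
Then y ↦ 3(y − 1) is a two-sided inverse to φ, so every y ∈ ℤ/121ℤ has a preimage.
Thus φ is surjective.
Since φ is surjective, we find φ⁻¹(75): we need 81x ≡ 75 − 1 ≡ 74 (mod 121). Using 81⁻¹ = 3: x ≡ 3·74 = 222 = 1·121 + 101, so x = 101.
Check: φ(101) = 81·101 + 1 = 8182 = 67·121 + 75 ≡ 75 (mod 121).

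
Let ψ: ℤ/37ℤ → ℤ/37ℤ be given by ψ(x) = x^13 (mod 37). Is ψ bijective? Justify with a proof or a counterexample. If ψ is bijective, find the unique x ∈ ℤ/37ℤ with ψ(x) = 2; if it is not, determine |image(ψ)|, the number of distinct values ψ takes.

20

Since 37 is prime, the nonzero elements of ℤ/37ℤ form a cyclic group of order 36.
As gcd(13, 36) = 1, raising to the 13th power is a bijection on this group: if u^13 ≡ v^13 then (uv^{−1})^13 = 1, and the only element of order dividing gcd(13, 36) = 1 is 1, so u = v.
With ψ(0) = 0 this makes ψ injective on all of ℤ/37ℤ, hence bijective (finite equal-size domain and codomain). In particular ψ is bijective.
Since ψ is bijective, we find the preimage of 2. The inverse of x ↦ x^13 on (ℤ/37ℤ)^× is x ↦ x^25, because 13·25 = 325 = 9·36 + 1 ≡ 1 (mod 36) and x^{36} = 1 for x ≠ 0 (Fermat). So ψ⁻¹(2) = 2^25 mod 37.
Repeated squaring mod 37: 2^1 ≡ 2, 2^2 ≡ 2² = 4, 2^4 ≡ 4² = 16, 2^8 ≡ 16² = 256 ≡ 34, 2^16 ≡ 34² = 1156 ≡ 9. Since 25 = 16 + 8 + 1, 2^25 ≡ 9·34·2: 9·34 = 306 ≡ 10, then 10·2 = 20. So 2^25 ≡ 20 (mod 37).
Hence ψ⁻¹(2) = 20.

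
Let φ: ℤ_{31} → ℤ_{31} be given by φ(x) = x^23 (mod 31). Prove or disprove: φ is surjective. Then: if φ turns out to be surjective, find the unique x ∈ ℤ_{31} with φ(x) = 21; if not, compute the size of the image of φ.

Since 31 is prime, the nonzero elements of ℤ_{31} form a cyclic group of order 30.
As gcd(23, 30) = 1, raising to the 23rd power is a bijection on this group: if u^23 ≡ v^23 then (uv^{−1})^23 = 1, and the only element of order dividing gcd(23, 30) = 1 is 1, so u = v.
With φ(0) = 0 this makes φ injective on all of ℤ_{31}, hence bijective (finite equal-size domain and codomain). In particular φ is surjective.
Since φ is surjective, we find the preimage of 21. The inverse of x ↦ x^23 on (ℤ_{31})^× is x ↦ x^17, because 23·17 = 391 = 13·30 + 1 ≡ 1 (mod 30) and x^{30} = 1 for x ≠ 0 (Fermat). So φ⁻¹(21) = 21^17 mod 31.
Repeated squaring mod 31: 21^1 ≡ 21, 21^2 ≡ 21² = 441 ≡ 7, 21^4 ≡ 7² = 49 ≡ 18, 21^8 ≡ 18² = 324 ≡ 14, 21^16 ≡ 14² = 196 ≡ 10. Since 17 = 16 + 1, 21^17 ≡ 10·21: 10·21 = 210 ≡ 24. So 21^17 ≡ 24 (mod 31).
Hence φ⁻¹(21) = 24.

24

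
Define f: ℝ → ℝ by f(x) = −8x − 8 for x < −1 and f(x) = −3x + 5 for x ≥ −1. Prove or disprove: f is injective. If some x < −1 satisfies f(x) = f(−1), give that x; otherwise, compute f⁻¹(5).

Both pieces are strictly decreasing (slopes −8 and −3), so each is injective on its own interval.
The left piece maps (−∞, −1) onto (0, ∞); the right piece maps [−1, ∞) onto (−∞, 8].
These images overlap. In particular f(−1) = 8 (right piece), and solving −8x − 8 = 8 on the left piece gives x = −2 < −1.
So f(−2) = f(−1) with −2 ≠ −1, and f is not injective. This x = −2 is the requested value below −1.

-2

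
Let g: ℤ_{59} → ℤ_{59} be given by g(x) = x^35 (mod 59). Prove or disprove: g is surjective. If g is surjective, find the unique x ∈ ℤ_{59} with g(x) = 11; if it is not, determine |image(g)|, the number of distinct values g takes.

Since 59 is prime, the nonzero elements of ℤ_{59} form a cyclic group of order 58.
As gcd(35, 58) = 1, raising to the 35th power is a bijection on this group: if s^35 ≡ t^35 then (st^{−1})^35 = 1, and the only element of order dividing gcd(35, 58) = 1 is 1, so s = t.
With g(0) = 0 this makes g injective on all of ℤ_{59}, hence bijective (finite equal-size domain and codomain). In particular g is surjective.
Since g is surjective, we find the preimage of 11. The inverse of x ↦ x^35 on (ℤ_{59})^× is x ↦ x^5, because 35·5 = 175 = 3·58 + 1 ≡ 1 (mod 58) and x^{58} = 1 for x ≠ 0 (Fermat). So g⁻¹(11) = 11^5 mod 59.
Repeated squaring mod 59: 11^1 ≡ 11, 11^2 ≡ 11² = 121 ≡ 3, 11^4 ≡ 3² = 9. Since 5 = 4 + 1, 11^5 ≡ 9·11: 9·11 = 99 ≡ 40. So 11^5 ≡ 40 (mod 59).
Hence g⁻¹(11) = 40.

40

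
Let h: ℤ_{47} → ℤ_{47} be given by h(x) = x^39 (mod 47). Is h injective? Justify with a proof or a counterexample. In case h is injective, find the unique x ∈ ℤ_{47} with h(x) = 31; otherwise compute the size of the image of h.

30

Since 47 is prime, the nonzero elements of ℤ_{47} form a cyclic group of order 46.
As gcd(39, 46) = 1, raising to the 39th power is a bijection on this group: if s^39 ≡ t^39 then (st^{−1})^39 = 1, and the only element of order dividing gcd(39, 46) = 1 is 1, so s = t.
With h(0) = 0 this makes h injective on all of ℤ_{47}, hence bijective (finite equal-size domain and codomain). In particular h is injective.
Since h is injective, we find the preimage of 31. The inverse of x ↦ x^39 on (ℤ_{47})^× is x ↦ x^13, because 39·13 = 507 = 11·46 + 1 ≡ 1 (mod 46) and x^{46} = 1 for x ≠ 0 (Fermat). So h⁻¹(31) = 31^13 mod 47.
Repeated squaring mod 47: 31^1 ≡ 31, 31^2 ≡ 31² = 961 ≡ 21, 31^4 ≡ 21² = 441 ≡ 18, 31^8 ≡ 18² = 324 ≡ 42. Since 13 = 8 + 4 + 1, 31^13 ≡ 42·18·31: 42·18 = 756 ≡ 4, then 4·31 = 124 ≡ 30. So 31^13 ≡ 30 (mod 47).
Hence h⁻¹(31) = 30.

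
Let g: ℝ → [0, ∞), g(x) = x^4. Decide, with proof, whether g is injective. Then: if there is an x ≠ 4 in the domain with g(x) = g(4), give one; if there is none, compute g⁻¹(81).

g(4) = 256 = (−4)^4 = g(−4) (since 4 is even), with 4 ≠ −4. So g is not injective.
For the follow-up, such an x exists: taking x = −4 ∈ ℝ gives g(−4) = 256 = g(4) with −4 ≠ 4.

-4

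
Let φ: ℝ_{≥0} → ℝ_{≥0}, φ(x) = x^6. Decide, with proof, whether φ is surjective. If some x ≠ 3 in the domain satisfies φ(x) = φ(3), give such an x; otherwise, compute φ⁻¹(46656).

6

For any y ∈ ℝ_{≥0}, x = y^{1/6} ∈ ℝ_{≥0} gives φ(x) = y, so φ is surjective.
Since x ↦ x^6 is strictly increasing on ℝ_{≥0}, it is injective there, so no x ≠ 3 in the domain has φ(x) = φ(3). We therefore compute φ⁻¹(46656) = 46656^{1/6} = 6 (indeed 6^6 = 46656).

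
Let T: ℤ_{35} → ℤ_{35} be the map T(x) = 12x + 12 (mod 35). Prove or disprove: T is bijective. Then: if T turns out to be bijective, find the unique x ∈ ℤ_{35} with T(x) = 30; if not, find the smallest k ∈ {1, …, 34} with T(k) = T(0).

Recall that injectivity means: for all a, b in the domain, T(a) = T(b) implies a = b.
If T(a) = T(b), then 12a ≡ 12b (mod 35). Because gcd(12, 35) = 1, we may cancel 12 to get a ≡ b (mod 35).
We now compute 12⁻¹ mod 35 explicitly. Euclid's algorithm: 35 = 2·12 + 11, 12 = 1·11 + 1; back-substituting gives 1 = 3·12 − 1·35, so 12⁻¹ ≡ 3 (mod 35).
Then y ↦ 3(y − 12) is a two-sided inverse to T, so every y ∈ ℤ_{35} has a preimage.
Thus T is bijective.
Since T is bijective, we compute T⁻¹(30): solve 12x + 12 ≡ 30 (mod 35), i.e. 12x ≡ 18 (mod 35).
Multiplying by 12⁻¹ = 3 gives x ≡ 3·18 = 54 = 1·35 + 19 ≡ 19 (mod 35).
Check: T(19) = 12·19 + 12 = 240 = 6·35 + 30 ≡ 30 (mod 35).

19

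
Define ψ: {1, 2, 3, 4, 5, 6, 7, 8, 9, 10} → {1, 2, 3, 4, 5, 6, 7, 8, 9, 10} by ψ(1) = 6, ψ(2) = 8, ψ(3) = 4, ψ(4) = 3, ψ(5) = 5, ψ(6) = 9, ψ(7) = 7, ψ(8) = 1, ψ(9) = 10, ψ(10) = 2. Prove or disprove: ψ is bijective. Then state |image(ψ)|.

The values 6, 8, 4, 3, 5, 9, 7, 1, 10, 2 are a permutation of {1, 2, 3, 4, 5, 6, 7, 8, 9, 10}: each element appears exactly once.
So ψ is injective and surjective, hence bijective.
The image of ψ is {1, 2, 3, 4, 5, 6, 7, 8, 9, 10}, which has 10 elements.

10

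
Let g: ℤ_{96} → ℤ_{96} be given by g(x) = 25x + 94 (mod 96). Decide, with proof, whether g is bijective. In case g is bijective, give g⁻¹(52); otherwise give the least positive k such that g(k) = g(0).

6

Recall: g is injective if g(u) = g(v) implies u = v.
Suppose g(u) = g(v) in ℤ_{96}. Then 25u + 94 ≡ 25v + 94 (mod 96), so 25(u − v) ≡ 0 (mod 96).
Since gcd(25, 96) = 1, 25 is invertible modulo 96, therefore u − v ≡ 0 (mod 96), i.e. u = v.
We now compute 25⁻¹ mod 96 explicitly. Euclid's algorithm: 96 = 3·25 + 21, 25 = 1·21 + 4, 21 = 5·4 + 1; back-substituting gives 1 = 73·25 − 19·96, so 25⁻¹ ≡ 73 (mod 96).
For any y ∈ ℤ_{96}, x = 73(y − 94) mod 96 satisfies g(x) = 25·73(y − 94) + 94 ≡ y (since 25·73 ≡ 1 mod 96). So every y has a preimage.
Therefore g is bijective.
Since g is bijective, we find g⁻¹(52): we need 25x ≡ 52 − 94 ≡ 54 (mod 96). Using 25⁻¹ = 73: x ≡ 73·54 = 3942 = 41·96 + 6, so x = 6.
Check: g(6) = 25·6 + 94 = 244 = 2·96 + 52 ≡ 52 (mod 96).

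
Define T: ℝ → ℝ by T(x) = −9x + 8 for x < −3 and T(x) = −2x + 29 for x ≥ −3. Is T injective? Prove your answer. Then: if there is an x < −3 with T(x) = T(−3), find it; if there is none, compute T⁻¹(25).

2

Both pieces are strictly decreasing (slopes −9 and −2), so each is injective on its own interval.
The left piece maps (−∞, −3) onto (35, ∞); the right piece maps [−3, ∞) onto (−∞, 35].
These images are disjoint, so no value is attained by both pieces. Therefore T is injective.
Because the two images are disjoint, no x < −3 has T(x) = T(−3), so we compute T⁻¹(25): 25 lies in (−∞, 35], so solve −2x + 29 = 25: x = (25 − 29)/(−2) = 2.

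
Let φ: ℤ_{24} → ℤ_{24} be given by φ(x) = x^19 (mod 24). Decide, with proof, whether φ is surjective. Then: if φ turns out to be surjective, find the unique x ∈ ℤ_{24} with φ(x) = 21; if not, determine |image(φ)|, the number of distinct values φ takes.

φ(0) = 0^19 = 0.
φ(6): Repeated squaring mod 24: 6^1 ≡ 6, 6^2 ≡ 6² = 36 ≡ 12, 6^4 ≡ 12² = 144 ≡ 0, 6^8 ≡ 0² = 0, 6^16 ≡ 0² = 0. Since 19 = 16 + 2 + 1, 6^19 ≡ 0·12·6: 0·12 = 0, then 0·6 = 0. So 6^19 ≡ 0 (mod 24).
So φ(0) = φ(6) = 0 while 0 ≠ 6, so φ is not injective.
A non-injective map from the 24-element set ℤ_{24} to itself takes at most 23 distinct values, so it cannot be surjective. Hence φ is not surjective.
Since φ is not surjective, we determine |image(φ)|. Computing x^19 mod 24 for each x (by repeated squaring, reducing mod 24 at every step), the values φ(0), φ(1), …, φ(23) are: 0, 1, 8, 3, 16, 5, 0, 7, 8, 9, 16, 11, 0, 13, 8, 15, 16, 17, 0, 19, 8, 21, 16, 23.
The distinct values are {0, 1, 3, 5, 7, 8, 9, 11, 13, 15, 16, 17, 19, 21, 23}; there are 15 of them.

15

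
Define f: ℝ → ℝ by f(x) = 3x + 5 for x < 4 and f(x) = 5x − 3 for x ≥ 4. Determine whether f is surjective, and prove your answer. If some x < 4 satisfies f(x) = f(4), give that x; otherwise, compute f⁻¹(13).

8/3

Both pieces are strictly increasing (slopes 3 and 5), so each is injective on its own interval.
The left piece maps (−∞, 4) onto (−∞, 17); the right piece maps [4, ∞) onto [17, ∞).
These images together cover ℝ, so f is surjective.
Because the two images are disjoint, no x < 4 has f(x) = f(4), so we compute f⁻¹(13): 13 lies in (−∞, 17), so solve 3x + 5 = 13: x = (13 − 5)/3 = 8/3.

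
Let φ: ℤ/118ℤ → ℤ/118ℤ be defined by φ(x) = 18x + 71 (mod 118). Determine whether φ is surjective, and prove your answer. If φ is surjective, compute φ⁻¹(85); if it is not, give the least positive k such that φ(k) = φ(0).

By definition, surjectivity means every element of the codomain has a preimage under φ.
Since gcd(18, 118) = 2, we have 18x ≡ 0 (mod 2) for all x, so φ(x) ≡ 1 (mod 2).
But 0 ≢ 1 (mod 2), so 0 ∈ ℤ/118ℤ has no preimage. Thus φ is not surjective.
Since φ is not surjective, we find the least positive k with φ(k) = φ(0): this means 18k ≡ 0 (mod 118), i.e. 118 ∣ 18k. Since gcd(18, 118) = 2, dividing through by 2 this holds exactly when 59 ∣ 9k, and as gcd(9, 59) = 1, exactly when 59 ∣ k.
The smallest positive such k is 59.

59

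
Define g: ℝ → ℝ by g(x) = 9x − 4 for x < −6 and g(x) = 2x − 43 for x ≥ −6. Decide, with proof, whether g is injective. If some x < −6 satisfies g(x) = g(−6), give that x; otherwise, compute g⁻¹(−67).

-7

Both pieces are strictly increasing (slopes 9 and 2), so each is injective on its own interval.
The left piece maps (−∞, −6) onto (−∞, −58); the right piece maps [−6, ∞) onto [−55, ∞).
These images are disjoint, so no value is attained by both pieces. So g is injective.
Because the two images are disjoint, no x < −6 has g(x) = g(−6), so we compute g⁻¹(−67): −67 lies in (−∞, −58), so solve 9x − 4 = −67: x = (−67 + 4)/9 = −7.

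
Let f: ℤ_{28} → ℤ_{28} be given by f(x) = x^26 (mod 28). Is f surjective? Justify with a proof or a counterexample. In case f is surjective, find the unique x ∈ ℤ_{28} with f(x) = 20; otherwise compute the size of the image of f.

8

f(6): Repeated squaring mod 28: 6^1 ≡ 6, 6^2 ≡ 6² = 36 ≡ 8, 6^4 ≡ 8² = 64 ≡ 8, 6^8 ≡ 8² = 64 ≡ 8, 6^16 ≡ 8² = 64 ≡ 8. Since 26 = 16 + 8 + 2, 6^26 ≡ 8·8·8: 8·8 = 64 ≡ 8, then 8·8 = 64 ≡ 8. So 6^26 ≡ 8 (mod 28).
f(8): Repeated squaring mod 28: 8^1 ≡ 8, 8^2 ≡ 8² = 64 ≡ 8, 8^4 ≡ 8² = 64 ≡ 8, 8^8 ≡ 8² = 64 ≡ 8, 8^16 ≡ 8² = 64 ≡ 8. Since 26 = 16 + 8 + 2, 8^26 ≡ 8·8·8: 8·8 = 64 ≡ 8, then 8·8 = 64 ≡ 8. So 8^26 ≡ 8 (mod 28).
So f(6) = f(8) = 8 while 6 ≠ 8, hence f is not injective.
A non-injective map from the 28-element set ℤ_{28} to itself takes at most 27 distinct values, so it cannot be surjective. Hence f is not surjective.
Since f is not surjective, we determine |image(f)|. Computing x^26 mod 28 for each x (by repeated squaring, reducing mod 28 at every step), the values f(0), f(1), …, f(27) are: 0, 1, 4, 9, 16, 25, 8, 21, 8, 25, 16, 9, 4, 1, 0, 1, 4, 9, 16, 25, 8, 21, 8, 25, 16, 9, 4, 1.
The distinct values are {0, 1, 4, 8, 9, 16, 21, 25}; there are 8 of them.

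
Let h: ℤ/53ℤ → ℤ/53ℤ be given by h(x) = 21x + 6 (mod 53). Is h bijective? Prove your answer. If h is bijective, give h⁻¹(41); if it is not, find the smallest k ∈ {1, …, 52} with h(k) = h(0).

If h(a) = h(b), then 21a ≡ 21b (mod 53). Because gcd(21, 53) = 1, we may cancel 21 to get a ≡ b (mod 53).
We now compute 21⁻¹ mod 53 explicitly. Euclid's algorithm: 53 = 2·21 + 11, 21 = 1·11 + 10, 11 = 1·10 + 1; back-substituting gives 1 = 48·21 − 19·53, so 21⁻¹ ≡ 48 (mod 53).
For any y ∈ ℤ/53ℤ, x = 48(y − 6) mod 53 satisfies h(x) = 21·48(y − 6) + 6 ≡ y (since 21·48 ≡ 1 mod 53). So every y has a preimage.
So h is bijective.
Since h is bijective, we find h⁻¹(41): we need 21x ≡ 41 − 6 ≡ 35 (mod 53). Using 21⁻¹ = 48: x ≡ 48·35 = 1680 = 31·53 + 37, so x = 37.
Check: h(37) = 21·37 + 6 = 783 = 14·53 + 41 ≡ 41 (mod 53).

37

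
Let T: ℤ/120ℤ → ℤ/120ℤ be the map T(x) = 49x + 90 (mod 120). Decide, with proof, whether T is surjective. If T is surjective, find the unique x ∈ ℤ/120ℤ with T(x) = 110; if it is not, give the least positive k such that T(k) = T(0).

20

Recall: surjectivity means every element of the codomain has a preimage under T.
Since gcd(49, 120) = 1, 49 is invertible modulo 120. Euclid's algorithm: 120 = 2·49 + 22, 49 = 2·22 + 5, 22 = 4·5 + 2, 5 = 2·2 + 1; back-substituting gives 1 = 49·49 − 20·120, so 49⁻¹ ≡ 49 (mod 120).
For any y ∈ ℤ/120ℤ, x = 49(y − 90) mod 120 satisfies T(x) = 49·49(y − 90) + 90 ≡ y (since 49·49 ≡ 1 mod 120). So every y has a preimage.
Therefore T is surjective.
Since T is surjective, we find T⁻¹(110): we need 49x ≡ 110 − 90 ≡ 20 (mod 120). Using 49⁻¹ = 49: x ≡ 49·20 = 980 = 8·120 + 20, so x = 20.
Check: T(20) = 49·20 + 90 = 1070 = 8·120 + 110 ≡ 110 (mod 120).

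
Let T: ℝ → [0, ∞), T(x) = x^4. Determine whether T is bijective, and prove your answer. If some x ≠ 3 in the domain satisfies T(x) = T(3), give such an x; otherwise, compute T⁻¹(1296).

-3

T(3) = 81 = (−3)^4 = T(−3) (since 4 is even), with 3 ≠ −3. So T is not injective, hence not bijective.
For the follow-up, such an x exists: taking x = −3 ∈ ℝ gives T(−3) = 81 = T(3) with −3 ≠ 3.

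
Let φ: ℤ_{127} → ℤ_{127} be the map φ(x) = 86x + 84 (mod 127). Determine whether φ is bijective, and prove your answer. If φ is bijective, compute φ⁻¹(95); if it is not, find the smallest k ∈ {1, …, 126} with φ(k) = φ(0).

40

By definition, φ is injective when φ(s) = φ(t) forces s = t.
If φ(s) = φ(t), then 86s ≡ 86t (mod 127). Because gcd(86, 127) = 1, we may cancel 86 to get s ≡ t (mod 127).
We now compute 86⁻¹ mod 127 explicitly. Euclid's algorithm: 127 = 1·86 + 41, 86 = 2·41 + 4, 41 = 10·4 + 1; back-substituting gives 1 = 96·86 − 65·127, so 86⁻¹ ≡ 96 (mod 127).
Then y ↦ 96(y − 84) is a two-sided inverse to φ, so every y ∈ ℤ_{127} has a preimage.
Thus φ is bijective.
Since φ is bijective, we compute φ⁻¹(95): solve 86x + 84 ≡ 95 (mod 127), i.e. 86x ≡ 11 (mod 127).
Multiplying by 86⁻¹ = 96 gives x ≡ 96·11 = 1056 = 8·127 + 40 ≡ 40 (mod 127).
Check: φ(40) = 86·40 + 84 = 3524 = 27·127 + 95 ≡ 95 (mod 127).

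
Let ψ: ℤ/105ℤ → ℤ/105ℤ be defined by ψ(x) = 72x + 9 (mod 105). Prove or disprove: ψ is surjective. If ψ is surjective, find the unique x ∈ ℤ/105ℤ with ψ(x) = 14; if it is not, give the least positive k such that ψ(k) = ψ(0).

35

Since gcd(72, 105) = 3, we have 72x ≡ 0 (mod 3) for all x, so ψ(x) ≡ 0 (mod 3).
But 1 ≢ 0 (mod 3), so 1 ∈ ℤ/105ℤ has no preimage. Thus ψ is not surjective.
Since ψ is not surjective, we find the least positive k with ψ(k) = ψ(0): this means 72k ≡ 0 (mod 105), i.e. 105 ∣ 72k. Since gcd(72, 105) = 3, dividing through by 3 this holds exactly when 35 ∣ 24k, and as gcd(24, 35) = 1, exactly when 35 ∣ k.
The smallest positive such k is 35.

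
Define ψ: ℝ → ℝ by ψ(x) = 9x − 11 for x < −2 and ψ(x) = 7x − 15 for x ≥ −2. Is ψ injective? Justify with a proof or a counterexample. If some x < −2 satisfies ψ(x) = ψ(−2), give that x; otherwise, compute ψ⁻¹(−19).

-4/7

Both pieces are strictly increasing (slopes 9 and 7), so each is injective on its own interval.
The left piece maps (−∞, −2) onto (−∞, −29); the right piece maps [−2, ∞) onto [−29, ∞).
These images are disjoint, so no value is attained by both pieces. So ψ is injective.
Because the two images are disjoint, no x < −2 has ψ(x) = ψ(−2), so we compute ψ⁻¹(−19): −19 lies in [−29, ∞), so solve 7x − 15 = −19: x = (−19 + 15)/7 = −4/7.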